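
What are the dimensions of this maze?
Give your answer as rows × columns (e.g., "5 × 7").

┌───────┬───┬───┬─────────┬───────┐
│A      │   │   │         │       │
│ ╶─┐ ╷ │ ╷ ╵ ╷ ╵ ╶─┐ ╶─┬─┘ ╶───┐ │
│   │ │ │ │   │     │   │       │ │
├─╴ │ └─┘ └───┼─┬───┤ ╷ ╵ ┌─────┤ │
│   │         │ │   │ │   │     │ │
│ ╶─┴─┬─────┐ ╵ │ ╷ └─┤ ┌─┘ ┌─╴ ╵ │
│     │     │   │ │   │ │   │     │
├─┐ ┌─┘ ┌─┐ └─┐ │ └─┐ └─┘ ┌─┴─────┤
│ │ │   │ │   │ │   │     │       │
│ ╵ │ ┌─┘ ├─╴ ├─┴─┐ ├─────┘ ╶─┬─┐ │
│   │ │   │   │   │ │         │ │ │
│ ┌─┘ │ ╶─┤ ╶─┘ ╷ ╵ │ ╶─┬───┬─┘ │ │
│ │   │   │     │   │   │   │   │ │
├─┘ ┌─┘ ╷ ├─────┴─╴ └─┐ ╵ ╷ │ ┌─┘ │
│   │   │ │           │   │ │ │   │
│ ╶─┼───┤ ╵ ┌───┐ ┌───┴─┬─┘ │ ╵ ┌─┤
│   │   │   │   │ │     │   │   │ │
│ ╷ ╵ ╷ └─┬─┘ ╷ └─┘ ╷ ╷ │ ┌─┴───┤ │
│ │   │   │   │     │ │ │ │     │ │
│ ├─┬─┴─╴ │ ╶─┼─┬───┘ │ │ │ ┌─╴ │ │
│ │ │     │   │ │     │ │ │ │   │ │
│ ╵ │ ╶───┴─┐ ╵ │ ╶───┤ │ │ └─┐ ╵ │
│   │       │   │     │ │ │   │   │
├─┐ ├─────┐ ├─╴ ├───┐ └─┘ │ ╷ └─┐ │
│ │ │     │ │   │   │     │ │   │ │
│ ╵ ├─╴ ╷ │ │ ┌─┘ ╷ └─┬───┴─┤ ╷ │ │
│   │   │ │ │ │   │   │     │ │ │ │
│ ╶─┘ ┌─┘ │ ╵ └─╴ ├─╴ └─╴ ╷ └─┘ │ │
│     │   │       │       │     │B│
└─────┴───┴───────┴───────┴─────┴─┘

Counting the maze dimensions:
Rows (vertical): 15
Columns (horizontal): 17
Dimensions: 15 × 17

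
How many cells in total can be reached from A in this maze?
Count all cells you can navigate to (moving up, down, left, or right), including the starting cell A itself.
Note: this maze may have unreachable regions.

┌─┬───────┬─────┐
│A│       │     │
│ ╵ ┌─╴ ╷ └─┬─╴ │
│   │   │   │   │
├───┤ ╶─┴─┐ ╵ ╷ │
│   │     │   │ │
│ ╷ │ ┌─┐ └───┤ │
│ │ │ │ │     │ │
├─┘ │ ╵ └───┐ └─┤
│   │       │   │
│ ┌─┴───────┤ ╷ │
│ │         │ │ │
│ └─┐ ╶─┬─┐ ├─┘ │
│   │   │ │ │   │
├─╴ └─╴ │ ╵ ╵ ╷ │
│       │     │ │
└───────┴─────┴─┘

Using BFS/flood-fill to find all reachable cells from A:
Maze size: 8 × 8 = 64 total cells
All cells are reachable — the maze is fully connected.
Reachable cells: 64

Reachable region (· marks reachable cells):

┌─┬───────┬─────┐
│A│· · · ·│· · ·│
│ ╵ ┌─╴ ╷ └─┬─╴ │
│· ·│· ·│· ·│· ·│
├───┤ ╶─┴─┐ ╵ ╷ │
│· ·│· · ·│· ·│·│
│ ╷ │ ┌─┐ └───┤ │
│·│·│·│·│· · ·│·│
├─┘ │ ╵ └───┐ └─┤
│· ·│· · · ·│· ·│
│ ┌─┴───────┤ ╷ │
│·│· · · · ·│·│·│
│ └─┐ ╶─┬─┐ ├─┘ │
│· ·│· ·│·│·│· ·│
├─╴ └─╴ │ ╵ ╵ ╷ │
│· · · ·│· · ·│·│
└───────┴─────┴─┘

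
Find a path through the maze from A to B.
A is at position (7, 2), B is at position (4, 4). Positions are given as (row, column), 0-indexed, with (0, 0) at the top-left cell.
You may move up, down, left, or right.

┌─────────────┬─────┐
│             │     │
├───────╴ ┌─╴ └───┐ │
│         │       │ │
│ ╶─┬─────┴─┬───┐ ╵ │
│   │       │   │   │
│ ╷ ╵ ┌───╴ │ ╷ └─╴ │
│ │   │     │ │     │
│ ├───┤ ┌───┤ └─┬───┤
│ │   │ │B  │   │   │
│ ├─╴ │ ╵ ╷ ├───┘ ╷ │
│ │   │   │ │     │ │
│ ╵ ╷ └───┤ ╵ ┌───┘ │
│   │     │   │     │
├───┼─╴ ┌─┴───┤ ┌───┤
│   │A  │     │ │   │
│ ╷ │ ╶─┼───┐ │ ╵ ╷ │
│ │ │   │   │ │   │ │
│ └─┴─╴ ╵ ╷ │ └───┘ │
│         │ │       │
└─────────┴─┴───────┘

Finding the shortest path from (7, 2) to (4, 4):
Path length: 25 steps
Directions: right → up → left → up → left → down → left → up → up → up → up → right → down → right → up → right → right → right → down → left → left → down → down → right → up

Solution:

┌─────────────┬─────┐
│             │     │
├───────╴ ┌─╴ └───┐ │
│         │       │ │
│ ╶─┬─────┴─┬───┐ ╵ │
│↱ ↓│↱ → → ↓│   │   │
│ ╷ ╵ ┌───╴ │ ╷ └─╴ │
│↑│↳ ↑│↓ ← ↲│ │     │
│ ├───┤ ┌───┤ └─┬───┤
│↑│   │↓│B  │   │   │
│ ├─╴ │ ╵ ╷ ├───┘ ╷ │
│↑│↓ ↰│↳ ↑│ │     │ │
│ ╵ ╷ └───┤ ╵ ┌───┘ │
│↑ ↲│↑ ↰  │   │     │
├───┼─╴ ┌─┴───┤ ┌───┤
│   │A ↑│     │ │   │
│ ╷ │ ╶─┼───┐ │ ╵ ╷ │
│ │ │   │   │ │   │ │
│ └─┴─╴ ╵ ╷ │ └───┘ │
│         │ │       │
└─────────┴─┴───────┘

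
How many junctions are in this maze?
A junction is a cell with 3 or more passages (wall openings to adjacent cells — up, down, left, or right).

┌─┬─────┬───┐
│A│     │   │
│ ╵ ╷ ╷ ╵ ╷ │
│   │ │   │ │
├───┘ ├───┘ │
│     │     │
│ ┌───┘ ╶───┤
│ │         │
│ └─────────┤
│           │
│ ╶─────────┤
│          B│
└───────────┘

Checking each cell for number of passages:

Junctions found (3+ passages):
  (0, 2): 3 passages
  (3, 3): 3 passages
  (4, 0): 3 passages
Total junctions: 3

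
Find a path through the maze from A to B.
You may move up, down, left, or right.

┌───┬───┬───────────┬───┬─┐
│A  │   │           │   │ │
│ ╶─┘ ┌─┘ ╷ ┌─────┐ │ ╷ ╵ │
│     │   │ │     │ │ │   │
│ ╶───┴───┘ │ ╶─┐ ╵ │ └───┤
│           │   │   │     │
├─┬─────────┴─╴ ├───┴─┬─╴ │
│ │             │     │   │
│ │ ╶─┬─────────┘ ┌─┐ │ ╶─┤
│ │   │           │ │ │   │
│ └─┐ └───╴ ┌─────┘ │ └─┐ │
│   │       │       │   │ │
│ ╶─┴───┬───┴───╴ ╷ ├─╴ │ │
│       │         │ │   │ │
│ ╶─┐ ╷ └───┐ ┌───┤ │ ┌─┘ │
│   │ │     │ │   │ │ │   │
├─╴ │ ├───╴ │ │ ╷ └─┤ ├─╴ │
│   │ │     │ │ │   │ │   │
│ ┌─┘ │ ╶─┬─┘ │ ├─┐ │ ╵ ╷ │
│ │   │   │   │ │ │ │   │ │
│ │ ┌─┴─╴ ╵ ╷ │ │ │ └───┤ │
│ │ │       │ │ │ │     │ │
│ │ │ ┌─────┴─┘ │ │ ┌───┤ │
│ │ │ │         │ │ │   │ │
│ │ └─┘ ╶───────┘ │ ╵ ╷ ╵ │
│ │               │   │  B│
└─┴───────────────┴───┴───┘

Finding the shortest path through the maze:
Path length: 56 steps
Directions: down → down → right → right → right → right → right → up → up → right → right → right → right → down → down → left → up → left → left → down → right → down → left → left → left → left → left → left → down → right → down → right → right → right → up → right → right → right → up → right → right → down → down → right → down → left → down → down → down → right → up → right → down → down → down → down

Solution:

┌───┬───┬───────────┬───┬─┐
│A  │   │  ↱ → → → ↓│   │ │
│ ╶─┘ ┌─┘ ╷ ┌─────┐ │ ╷ ╵ │
│↓    │   │↑│↓ ← ↰│↓│ │   │
│ ╶───┴───┘ │ ╶─┐ ╵ │ └───┤
│↳ → → → → ↑│↳ ↓│↑ ↲│     │
├─┬─────────┴─╴ ├───┴─┬─╴ │
│ │↓ ← ← ← ← ← ↲│↱ → ↓│   │
│ │ ╶─┬─────────┘ ┌─┐ │ ╶─┤
│ │↳ ↓│    ↱ → → ↑│ │↓│   │
│ └─┐ └───╴ ┌─────┘ │ └─┐ │
│   │↳ → → ↑│       │↳ ↓│ │
│ ╶─┴───┬───┴───╴ ╷ ├─╴ │ │
│       │         │ │↓ ↲│ │
│ ╶─┐ ╷ └───┐ ┌───┤ │ ┌─┘ │
│   │ │     │ │   │ │↓│   │
├─╴ │ ├───╴ │ │ ╷ └─┤ ├─╴ │
│   │ │     │ │ │   │↓│↱ ↓│
│ ┌─┘ │ ╶─┬─┘ │ ├─┐ │ ╵ ╷ │
│ │   │   │   │ │ │ │↳ ↑│↓│
│ │ ┌─┴─╴ ╵ ╷ │ │ │ └───┤ │
│ │ │       │ │ │ │     │↓│
│ │ │ ┌─────┴─┘ │ │ ┌───┤ │
│ │ │ │         │ │ │   │↓│
│ │ └─┘ ╶───────┘ │ ╵ ╷ ╵ │
│ │               │   │  B│
└─┴───────────────┴───┴───┘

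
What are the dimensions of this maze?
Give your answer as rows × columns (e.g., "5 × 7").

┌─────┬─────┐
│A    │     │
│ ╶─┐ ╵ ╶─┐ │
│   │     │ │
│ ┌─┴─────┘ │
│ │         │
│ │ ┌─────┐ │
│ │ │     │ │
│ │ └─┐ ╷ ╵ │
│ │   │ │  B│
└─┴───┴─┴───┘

Counting the maze dimensions:
Rows (vertical): 5
Columns (horizontal): 6
Dimensions: 5 × 6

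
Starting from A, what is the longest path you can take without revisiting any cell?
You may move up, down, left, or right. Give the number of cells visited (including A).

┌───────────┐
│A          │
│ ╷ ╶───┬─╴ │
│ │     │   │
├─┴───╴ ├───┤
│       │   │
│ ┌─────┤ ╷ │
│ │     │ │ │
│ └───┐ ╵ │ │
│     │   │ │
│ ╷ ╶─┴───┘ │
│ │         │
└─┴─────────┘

Finding longest simple path using DFS:
Start: (0, 0)
Longest path visits 27 cells
Path: A → right → down → right → right → down → left → left → left → down → down → right → down → right → right → right → right → up → up → up → left → down → down → left → up → left → left

Solution:

┌───────────┐
│A ↓        │
│ ╷ ╶───┬─╴ │
│ │↳ → ↓│   │
├─┴───╴ ├───┤
│↓ ← ← ↲│↓ ↰│
│ ┌─────┤ ╷ │
│↓│B ← ↰│↓│↑│
│ └───┐ ╵ │ │
│↳ ↓  │↑ ↲│↑│
│ ╷ ╶─┴───┘ │
│ │↳ → → → ↑│
└─┴─────────┘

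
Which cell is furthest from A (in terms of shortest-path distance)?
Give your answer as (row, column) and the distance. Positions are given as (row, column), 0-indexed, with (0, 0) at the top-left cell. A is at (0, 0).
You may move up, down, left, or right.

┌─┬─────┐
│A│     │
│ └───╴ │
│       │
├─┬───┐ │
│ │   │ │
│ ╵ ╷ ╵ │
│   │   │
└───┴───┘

Computing BFS distances from A to all cells:
Furthest cell: (2, 0)
Distance: 12 steps

Path from A to the furthest cell:

┌─┬─────┐
│A│     │
│ └───╴ │
│↳ → → ↓│
├─┬───┐ │
│B│↓ ↰│↓│
│ ╵ ╷ ╵ │
│↑ ↲│↑ ↲│
└───┴───┘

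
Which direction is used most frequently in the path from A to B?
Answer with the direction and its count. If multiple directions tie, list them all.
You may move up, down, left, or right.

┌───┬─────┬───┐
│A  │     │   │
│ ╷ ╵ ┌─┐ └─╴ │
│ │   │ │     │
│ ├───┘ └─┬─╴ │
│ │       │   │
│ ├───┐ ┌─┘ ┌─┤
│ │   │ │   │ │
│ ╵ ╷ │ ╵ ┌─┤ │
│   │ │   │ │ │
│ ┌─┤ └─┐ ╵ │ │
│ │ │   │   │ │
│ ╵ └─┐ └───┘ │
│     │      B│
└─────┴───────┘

Directions: down, down, down, down, right, up, right, down, down, right, down, right, right, right
Counts: {'down': 7, 'right': 6, 'up': 1}
Most common: down (7 times)

Solution:

┌───┬─────┬───┐
│A  │     │   │
│ ╷ ╵ ┌─┐ └─╴ │
│↓│   │ │     │
│ ├───┘ └─┬─╴ │
│↓│       │   │
│ ├───┐ ┌─┘ ┌─┤
│↓│↱ ↓│ │   │ │
│ ╵ ╷ │ ╵ ┌─┤ │
│↳ ↑│↓│   │ │ │
│ ┌─┤ └─┐ ╵ │ │
│ │ │↳ ↓│   │ │
│ ╵ └─┐ └───┘ │
│     │↳ → → B│
└─────┴───────┘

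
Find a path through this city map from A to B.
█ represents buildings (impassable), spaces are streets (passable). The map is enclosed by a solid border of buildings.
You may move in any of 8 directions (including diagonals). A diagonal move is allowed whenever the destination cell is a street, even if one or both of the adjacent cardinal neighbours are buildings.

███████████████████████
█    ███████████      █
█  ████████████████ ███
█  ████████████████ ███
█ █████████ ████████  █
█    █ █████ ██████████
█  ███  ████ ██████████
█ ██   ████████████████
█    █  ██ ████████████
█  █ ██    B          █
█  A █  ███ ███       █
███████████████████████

Finding the shortest path from A to B:
Movement: 8-directional
Path length: 9 steps
Directions: up-right → up → up-right → right → down-right → down-right → right → right → right

Solution:

███████████████████████
█    ███████████      █
█  ████████████████ ███
█  ████████████████ ███
█ █████████ ████████  █
█    █ █████ ██████████
█  ███  ████ ██████████
█ ██ →↘████████████████
█   ↗█ ↘██ ████████████
█  █↑██ →→→B          █
█  A █  ███ ███       █
███████████████████████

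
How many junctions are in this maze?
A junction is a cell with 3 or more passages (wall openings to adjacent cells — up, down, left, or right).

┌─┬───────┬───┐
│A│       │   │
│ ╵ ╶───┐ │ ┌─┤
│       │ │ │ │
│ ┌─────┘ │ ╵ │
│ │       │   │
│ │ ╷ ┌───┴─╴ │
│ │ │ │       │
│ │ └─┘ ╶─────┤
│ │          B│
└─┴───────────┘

Checking each cell for number of passages:

Junctions found (3+ passages):
  (1, 0): 3 passages
  (1, 1): 3 passages
  (2, 2): 3 passages
  (2, 6): 3 passages
  (4, 3): 3 passages
Total junctions: 5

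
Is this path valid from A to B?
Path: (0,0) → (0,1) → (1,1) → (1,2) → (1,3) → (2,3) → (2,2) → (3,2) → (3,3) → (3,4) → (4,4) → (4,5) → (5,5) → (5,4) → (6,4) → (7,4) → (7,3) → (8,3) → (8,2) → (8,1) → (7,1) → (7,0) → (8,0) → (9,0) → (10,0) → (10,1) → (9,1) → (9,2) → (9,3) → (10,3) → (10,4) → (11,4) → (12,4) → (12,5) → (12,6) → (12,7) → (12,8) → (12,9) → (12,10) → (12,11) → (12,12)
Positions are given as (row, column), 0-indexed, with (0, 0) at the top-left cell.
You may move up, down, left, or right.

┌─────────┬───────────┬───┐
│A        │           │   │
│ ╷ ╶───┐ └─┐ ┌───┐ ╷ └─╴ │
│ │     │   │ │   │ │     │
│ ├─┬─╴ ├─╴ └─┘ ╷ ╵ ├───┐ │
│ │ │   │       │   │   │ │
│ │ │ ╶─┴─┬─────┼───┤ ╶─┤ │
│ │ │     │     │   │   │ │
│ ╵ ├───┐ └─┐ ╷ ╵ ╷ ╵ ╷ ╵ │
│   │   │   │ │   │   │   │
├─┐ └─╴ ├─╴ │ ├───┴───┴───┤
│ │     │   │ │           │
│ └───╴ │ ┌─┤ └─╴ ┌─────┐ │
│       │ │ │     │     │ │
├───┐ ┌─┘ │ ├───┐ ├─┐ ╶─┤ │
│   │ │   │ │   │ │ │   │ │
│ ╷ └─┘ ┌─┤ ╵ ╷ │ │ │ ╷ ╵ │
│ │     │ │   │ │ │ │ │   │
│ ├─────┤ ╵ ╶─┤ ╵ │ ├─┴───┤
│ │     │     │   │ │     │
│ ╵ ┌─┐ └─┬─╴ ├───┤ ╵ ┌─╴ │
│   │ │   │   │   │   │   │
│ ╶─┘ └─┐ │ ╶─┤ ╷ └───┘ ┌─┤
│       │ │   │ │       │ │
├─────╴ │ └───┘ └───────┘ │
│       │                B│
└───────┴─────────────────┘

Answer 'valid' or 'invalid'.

Checking path validity:
Result: All consecutive moves are passable.

valid

Correct solution:

┌─────────┬───────────┬───┐
│A ↓      │           │   │
│ ╷ ╶───┐ └─┐ ┌───┐ ╷ └─╴ │
│ │↳ → ↓│   │ │   │ │     │
│ ├─┬─╴ ├─╴ └─┘ ╷ ╵ ├───┐ │
│ │ │↓ ↲│       │   │   │ │
│ │ │ ╶─┴─┬─────┼───┤ ╶─┤ │
│ │ │↳ → ↓│     │   │   │ │
│ ╵ ├───┐ └─┐ ╷ ╵ ╷ ╵ ╷ ╵ │
│   │   │↳ ↓│ │   │   │   │
├─┐ └─╴ ├─╴ │ ├───┴───┴───┤
│ │     │↓ ↲│ │           │
│ └───╴ │ ┌─┤ └─╴ ┌─────┐ │
│       │↓│ │     │     │ │
├───┐ ┌─┘ │ ├───┐ ├─┐ ╶─┤ │
│↓ ↰│ │↓ ↲│ │   │ │ │   │ │
│ ╷ └─┘ ┌─┤ ╵ ╷ │ │ │ ╷ ╵ │
│↓│↑ ← ↲│ │   │ │ │ │ │   │
│ ├─────┤ ╵ ╶─┤ ╵ │ ├─┴───┤
│↓│↱ → ↓│     │   │ │     │
│ ╵ ┌─┐ └─┬─╴ ├───┤ ╵ ┌─╴ │
│↳ ↑│ │↳ ↓│   │   │   │   │
│ ╶─┘ └─┐ │ ╶─┤ ╷ └───┘ ┌─┤
│       │↓│   │ │       │ │
├─────╴ │ └───┘ └───────┘ │
│       │↳ → → → → → → → B│
└───────┴─────────────────┘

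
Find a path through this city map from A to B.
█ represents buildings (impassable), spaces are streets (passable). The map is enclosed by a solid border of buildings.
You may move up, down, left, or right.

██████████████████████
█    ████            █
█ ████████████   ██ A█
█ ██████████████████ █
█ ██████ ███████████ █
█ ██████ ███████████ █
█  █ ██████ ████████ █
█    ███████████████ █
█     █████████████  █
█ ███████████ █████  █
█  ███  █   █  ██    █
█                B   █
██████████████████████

Finding the shortest path from A to B:
Movement: cardinal only
Path length: 12 steps
Directions: down → down → down → down → down → down → down → down → down → left → left → left

Solution:

██████████████████████
█    ████            █
█ ████████████   ██ A█
█ ██████████████████↓█
█ ██████ ███████████↓█
█ ██████ ███████████↓█
█  █ ██████ ████████↓█
█    ███████████████↓█
█     █████████████ ↓█
█ ███████████ █████ ↓█
█  ███  █   █  ██   ↓█
█                B←←↲█
██████████████████████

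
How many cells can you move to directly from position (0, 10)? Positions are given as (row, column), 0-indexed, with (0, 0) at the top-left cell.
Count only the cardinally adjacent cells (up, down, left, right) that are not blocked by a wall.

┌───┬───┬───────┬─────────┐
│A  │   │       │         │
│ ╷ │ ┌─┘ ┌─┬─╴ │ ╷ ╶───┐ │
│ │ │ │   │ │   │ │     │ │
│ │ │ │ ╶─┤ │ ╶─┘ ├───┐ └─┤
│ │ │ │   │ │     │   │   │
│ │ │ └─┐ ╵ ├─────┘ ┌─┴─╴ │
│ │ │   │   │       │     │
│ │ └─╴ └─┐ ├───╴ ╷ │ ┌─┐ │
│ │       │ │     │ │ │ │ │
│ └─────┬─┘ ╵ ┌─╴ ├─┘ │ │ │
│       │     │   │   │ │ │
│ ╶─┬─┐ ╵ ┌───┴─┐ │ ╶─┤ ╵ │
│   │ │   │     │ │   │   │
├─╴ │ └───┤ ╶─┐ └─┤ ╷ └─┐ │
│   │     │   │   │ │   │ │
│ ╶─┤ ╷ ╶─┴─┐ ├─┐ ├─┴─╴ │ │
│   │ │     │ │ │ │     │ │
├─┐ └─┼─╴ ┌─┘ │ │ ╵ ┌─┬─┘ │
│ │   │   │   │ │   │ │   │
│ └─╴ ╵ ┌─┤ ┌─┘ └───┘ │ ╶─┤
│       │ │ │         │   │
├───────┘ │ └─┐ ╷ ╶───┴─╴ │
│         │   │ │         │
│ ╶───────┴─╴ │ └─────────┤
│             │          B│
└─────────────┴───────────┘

Checking passable neighbors of (0, 10):
Neighbors: (0, 9), (0, 11)
Count: 2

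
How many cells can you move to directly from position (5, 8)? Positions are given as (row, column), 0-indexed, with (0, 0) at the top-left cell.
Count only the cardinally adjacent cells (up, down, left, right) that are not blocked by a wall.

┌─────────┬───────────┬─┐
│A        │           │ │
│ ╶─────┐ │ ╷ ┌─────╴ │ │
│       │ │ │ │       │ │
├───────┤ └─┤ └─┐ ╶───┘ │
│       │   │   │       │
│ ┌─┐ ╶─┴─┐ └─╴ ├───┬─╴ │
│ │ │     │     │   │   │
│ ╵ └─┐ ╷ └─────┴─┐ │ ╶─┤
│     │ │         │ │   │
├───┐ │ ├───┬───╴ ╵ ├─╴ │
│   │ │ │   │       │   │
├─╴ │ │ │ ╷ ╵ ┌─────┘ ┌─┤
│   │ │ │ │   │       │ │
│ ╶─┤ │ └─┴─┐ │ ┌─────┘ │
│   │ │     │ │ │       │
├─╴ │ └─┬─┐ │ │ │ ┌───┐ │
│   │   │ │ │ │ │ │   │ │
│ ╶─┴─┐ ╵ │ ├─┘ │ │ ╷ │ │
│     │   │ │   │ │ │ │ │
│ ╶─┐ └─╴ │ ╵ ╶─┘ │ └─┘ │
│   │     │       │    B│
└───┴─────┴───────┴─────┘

Checking passable neighbors of (5, 8):
Neighbors: (4, 8), (5, 7), (5, 9)
Count: 3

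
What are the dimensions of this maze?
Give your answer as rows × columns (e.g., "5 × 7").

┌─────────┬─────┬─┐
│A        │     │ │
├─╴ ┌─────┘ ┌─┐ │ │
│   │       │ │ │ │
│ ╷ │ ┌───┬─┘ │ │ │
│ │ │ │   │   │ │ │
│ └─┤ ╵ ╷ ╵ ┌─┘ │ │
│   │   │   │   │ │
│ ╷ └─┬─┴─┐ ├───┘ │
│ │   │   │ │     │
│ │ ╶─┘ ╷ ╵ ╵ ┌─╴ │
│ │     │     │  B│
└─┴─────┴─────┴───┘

Counting the maze dimensions:
Rows (vertical): 6
Columns (horizontal): 9
Dimensions: 6 × 9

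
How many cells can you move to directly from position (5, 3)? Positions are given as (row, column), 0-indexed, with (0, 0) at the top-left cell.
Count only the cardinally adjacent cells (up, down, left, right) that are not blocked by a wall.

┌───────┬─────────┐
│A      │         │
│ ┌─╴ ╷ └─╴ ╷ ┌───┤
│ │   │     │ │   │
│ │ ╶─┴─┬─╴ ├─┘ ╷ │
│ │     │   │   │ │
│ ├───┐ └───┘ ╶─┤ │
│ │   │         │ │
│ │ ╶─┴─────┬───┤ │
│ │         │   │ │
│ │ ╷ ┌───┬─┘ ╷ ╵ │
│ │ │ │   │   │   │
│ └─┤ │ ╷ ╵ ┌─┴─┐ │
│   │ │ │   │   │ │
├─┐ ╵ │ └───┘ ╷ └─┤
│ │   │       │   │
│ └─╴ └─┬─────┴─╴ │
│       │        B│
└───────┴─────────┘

Checking passable neighbors of (5, 3):
Neighbors: (6, 3), (5, 4)
Count: 2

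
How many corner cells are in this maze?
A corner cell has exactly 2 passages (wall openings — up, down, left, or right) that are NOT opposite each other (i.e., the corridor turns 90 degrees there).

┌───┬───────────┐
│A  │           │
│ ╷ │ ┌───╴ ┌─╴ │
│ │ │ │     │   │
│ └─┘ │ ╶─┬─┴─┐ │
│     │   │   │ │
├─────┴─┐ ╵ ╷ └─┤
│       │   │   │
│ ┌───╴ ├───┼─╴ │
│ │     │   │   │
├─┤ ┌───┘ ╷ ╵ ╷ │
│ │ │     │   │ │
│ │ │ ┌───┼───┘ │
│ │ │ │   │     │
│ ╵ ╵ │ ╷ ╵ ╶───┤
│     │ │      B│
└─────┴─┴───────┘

Counting corner cells (2 non-opposite passages):
Total corners: 34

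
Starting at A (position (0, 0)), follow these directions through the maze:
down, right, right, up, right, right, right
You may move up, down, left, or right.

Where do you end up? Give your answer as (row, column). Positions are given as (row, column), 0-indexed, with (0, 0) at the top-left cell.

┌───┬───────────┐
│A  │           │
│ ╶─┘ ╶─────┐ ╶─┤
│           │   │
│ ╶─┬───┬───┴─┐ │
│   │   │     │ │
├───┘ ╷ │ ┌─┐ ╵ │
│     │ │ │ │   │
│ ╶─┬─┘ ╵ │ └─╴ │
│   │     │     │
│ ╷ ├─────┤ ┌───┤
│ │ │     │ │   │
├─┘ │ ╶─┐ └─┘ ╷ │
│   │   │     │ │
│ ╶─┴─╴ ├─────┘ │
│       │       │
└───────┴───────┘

Following directions step by step:
Start: (0, 0)
  down: (0, 0) → (1, 0)
  right: (1, 0) → (1, 1)
  right: (1, 1) → (1, 2)
  up: (1, 2) → (0, 2)
  right: (0, 2) → (0, 3)
  right: (0, 3) → (0, 4)
  right: (0, 4) → (0, 5)
Final position: (0, 5)

Path taken:

┌───┬───────────┐
│A  │↱ → → B    │
│ ╶─┘ ╶─────┐ ╶─┤
│↳ → ↑      │   │
│ ╶─┬───┬───┴─┐ │
│   │   │     │ │
├───┘ ╷ │ ┌─┐ ╵ │
│     │ │ │ │   │
│ ╶─┬─┘ ╵ │ └─╴ │
│   │     │     │
│ ╷ ├─────┤ ┌───┤
│ │ │     │ │   │
├─┘ │ ╶─┐ └─┘ ╷ │
│   │   │     │ │
│ ╶─┴─╴ ├─────┘ │
│       │       │
└───────┴───────┘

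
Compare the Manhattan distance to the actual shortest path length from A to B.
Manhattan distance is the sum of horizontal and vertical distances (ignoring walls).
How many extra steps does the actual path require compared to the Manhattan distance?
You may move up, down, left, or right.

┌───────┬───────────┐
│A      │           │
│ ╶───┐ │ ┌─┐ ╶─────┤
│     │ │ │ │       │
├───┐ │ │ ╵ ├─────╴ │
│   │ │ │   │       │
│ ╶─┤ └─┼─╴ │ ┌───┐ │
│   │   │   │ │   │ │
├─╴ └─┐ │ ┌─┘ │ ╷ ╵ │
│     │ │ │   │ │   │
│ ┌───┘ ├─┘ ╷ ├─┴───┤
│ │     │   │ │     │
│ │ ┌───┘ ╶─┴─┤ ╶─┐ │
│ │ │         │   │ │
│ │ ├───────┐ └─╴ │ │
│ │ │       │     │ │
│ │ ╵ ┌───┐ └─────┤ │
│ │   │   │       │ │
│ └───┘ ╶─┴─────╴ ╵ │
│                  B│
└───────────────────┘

Manhattan distance: |9 - 0| + |9 - 0| = 18
Actual path length: 24
Extra steps: 24 - 18 = 6

Solution:

┌───────┬───────────┐
│A      │           │
│ ╶───┐ │ ┌─┐ ╶─────┤
│↳ → ↓│ │ │ │       │
├───┐ │ │ ╵ ├─────╴ │
│   │↓│ │   │       │
│ ╶─┤ └─┼─╴ │ ┌───┐ │
│   │↳ ↓│   │ │   │ │
├─╴ └─┐ │ ┌─┘ │ ╷ ╵ │
│     │↓│ │   │ │   │
│ ┌───┘ ├─┘ ╷ ├─┴───┤
│ │↓ ← ↲│   │ │     │
│ │ ┌───┘ ╶─┴─┤ ╶─┐ │
│ │↓│         │   │ │
│ │ ├───────┐ └─╴ │ │
│ │↓│↱ → → ↓│     │ │
│ │ ╵ ┌───┐ └─────┤ │
│ │↳ ↑│   │↳ → → ↓│ │
│ └───┘ ╶─┴─────╴ ╵ │
│                ↳ B│
└───────────────────┘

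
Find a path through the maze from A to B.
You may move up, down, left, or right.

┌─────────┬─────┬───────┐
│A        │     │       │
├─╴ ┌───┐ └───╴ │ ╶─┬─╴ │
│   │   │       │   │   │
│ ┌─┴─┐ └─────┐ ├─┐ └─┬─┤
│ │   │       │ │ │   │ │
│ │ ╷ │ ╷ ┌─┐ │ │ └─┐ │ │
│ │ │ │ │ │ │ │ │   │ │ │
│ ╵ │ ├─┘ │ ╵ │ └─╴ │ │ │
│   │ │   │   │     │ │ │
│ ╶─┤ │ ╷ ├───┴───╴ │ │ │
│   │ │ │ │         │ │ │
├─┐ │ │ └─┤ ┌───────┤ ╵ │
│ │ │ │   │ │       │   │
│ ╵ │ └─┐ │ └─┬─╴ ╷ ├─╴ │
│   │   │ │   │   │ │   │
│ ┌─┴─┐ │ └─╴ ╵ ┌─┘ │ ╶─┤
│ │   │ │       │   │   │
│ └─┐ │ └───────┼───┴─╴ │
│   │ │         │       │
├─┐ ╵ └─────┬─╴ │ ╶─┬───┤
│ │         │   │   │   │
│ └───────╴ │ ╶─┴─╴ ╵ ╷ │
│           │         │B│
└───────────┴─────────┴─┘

Finding the shortest path through the maze:
Path length: 32 steps
Directions: right → down → left → down → down → down → right → up → up → right → down → down → down → down → down → right → down → down → right → right → right → right → down → left → down → right → right → right → right → up → right → down

Solution:

┌─────────┬─────┬───────┐
│A ↓      │     │       │
├─╴ ┌───┐ └───╴ │ ╶─┬─╴ │
│↓ ↲│   │       │   │   │
│ ┌─┴─┐ └─────┐ ├─┐ └─┬─┤
│↓│↱ ↓│       │ │ │   │ │
│ │ ╷ │ ╷ ┌─┐ │ │ └─┐ │ │
│↓│↑│↓│ │ │ │ │ │   │ │ │
│ ╵ │ ├─┘ │ ╵ │ └─╴ │ │ │
│↳ ↑│↓│   │   │     │ │ │
│ ╶─┤ │ ╷ ├───┴───╴ │ │ │
│   │↓│ │ │         │ │ │
├─┐ │ │ └─┤ ┌───────┤ ╵ │
│ │ │↓│   │ │       │   │
│ ╵ │ └─┐ │ └─┬─╴ ╷ ├─╴ │
│   │↳ ↓│ │   │   │ │   │
│ ┌─┴─┐ │ └─╴ ╵ ┌─┘ │ ╶─┤
│ │   │↓│       │   │   │
│ └─┐ │ └───────┼───┴─╴ │
│   │ │↳ → → → ↓│       │
├─┐ ╵ └─────┬─╴ │ ╶─┬───┤
│ │         │↓ ↲│   │↱ ↓│
│ └───────╴ │ ╶─┴─╴ ╵ ╷ │
│           │↳ → → → ↑│B│
└───────────┴─────────┴─┘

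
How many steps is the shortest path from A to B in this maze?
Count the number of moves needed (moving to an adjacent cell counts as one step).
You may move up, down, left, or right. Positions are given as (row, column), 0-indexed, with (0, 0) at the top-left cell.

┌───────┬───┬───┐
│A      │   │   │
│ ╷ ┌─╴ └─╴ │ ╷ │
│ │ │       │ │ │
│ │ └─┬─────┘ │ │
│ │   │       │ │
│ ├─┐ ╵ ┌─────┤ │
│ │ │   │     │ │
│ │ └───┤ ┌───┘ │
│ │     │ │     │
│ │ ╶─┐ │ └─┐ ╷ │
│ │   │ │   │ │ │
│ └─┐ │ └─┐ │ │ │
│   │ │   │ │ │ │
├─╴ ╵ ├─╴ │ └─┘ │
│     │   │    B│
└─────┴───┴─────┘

Using BFS to find shortest path:
Start: (0, 0), End: (7, 7)
Path found:
(0,0) → (0,1) → (1,1) → (2,1) → (2,2) → (3,2) → (3,3) → (2,3) → (2,4) → (2,5) → (2,6) → (1,6) → (0,6) → (0,7) → (1,7) → (2,7) → (3,7) → (4,7) → (5,7) → (6,7) → (7,7)
Number of steps: 20

Solution:

┌───────┬───┬───┐
│A ↓    │   │↱ ↓│
│ ╷ ┌─╴ └─╴ │ ╷ │
│ │↓│       │↑│↓│
│ │ └─┬─────┘ │ │
│ │↳ ↓│↱ → → ↑│↓│
│ ├─┐ ╵ ┌─────┤ │
│ │ │↳ ↑│     │↓│
│ │ └───┤ ┌───┘ │
│ │     │ │    ↓│
│ │ ╶─┐ │ └─┐ ╷ │
│ │   │ │   │ │↓│
│ └─┐ │ └─┐ │ │ │
│   │ │   │ │ │↓│
├─╴ ╵ ├─╴ │ └─┘ │
│     │   │    B│
└─────┴───┴─────┘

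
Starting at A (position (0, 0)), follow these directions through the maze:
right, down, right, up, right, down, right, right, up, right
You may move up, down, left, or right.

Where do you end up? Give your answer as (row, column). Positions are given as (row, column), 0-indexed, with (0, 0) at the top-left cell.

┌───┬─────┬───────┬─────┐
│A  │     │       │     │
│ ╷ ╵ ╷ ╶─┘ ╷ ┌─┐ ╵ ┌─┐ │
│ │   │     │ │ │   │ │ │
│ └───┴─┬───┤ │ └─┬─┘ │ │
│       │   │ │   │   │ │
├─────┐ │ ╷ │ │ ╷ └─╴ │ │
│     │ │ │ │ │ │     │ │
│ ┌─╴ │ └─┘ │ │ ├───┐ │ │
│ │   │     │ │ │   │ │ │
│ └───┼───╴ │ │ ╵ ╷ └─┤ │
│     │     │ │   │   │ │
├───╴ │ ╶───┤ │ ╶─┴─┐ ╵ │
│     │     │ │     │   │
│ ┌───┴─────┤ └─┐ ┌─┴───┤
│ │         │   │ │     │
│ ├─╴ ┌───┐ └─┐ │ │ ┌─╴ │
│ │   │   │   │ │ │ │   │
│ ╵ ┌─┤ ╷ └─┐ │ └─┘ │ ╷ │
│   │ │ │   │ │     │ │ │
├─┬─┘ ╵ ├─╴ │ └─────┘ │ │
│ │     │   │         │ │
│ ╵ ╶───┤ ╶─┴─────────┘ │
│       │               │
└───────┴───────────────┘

Following directions step by step:
Start: (0, 0)
  right: (0, 0) → (0, 1)
  down: (0, 1) → (1, 1)
  right: (1, 1) → (1, 2)
  up: (1, 2) → (0, 2)
  right: (0, 2) → (0, 3)
  down: (0, 3) → (1, 3)
  right: (1, 3) → (1, 4)
  right: (1, 4) → (1, 5)
  up: (1, 5) → (0, 5)
  right: (0, 5) → (0, 6)
Final position: (0, 6)

Path taken:

┌───┬─────┬───────┬─────┐
│A ↓│↱ ↓  │↱ B    │     │
│ ╷ ╵ ╷ ╶─┘ ╷ ┌─┐ ╵ ┌─┐ │
│ │↳ ↑│↳ → ↑│ │ │   │ │ │
│ └───┴─┬───┤ │ └─┬─┘ │ │
│       │   │ │   │   │ │
├─────┐ │ ╷ │ │ ╷ └─╴ │ │
│     │ │ │ │ │ │     │ │
│ ┌─╴ │ └─┘ │ │ ├───┐ │ │
│ │   │     │ │ │   │ │ │
│ └───┼───╴ │ │ ╵ ╷ └─┤ │
│     │     │ │   │   │ │
├───╴ │ ╶───┤ │ ╶─┴─┐ ╵ │
│     │     │ │     │   │
│ ┌───┴─────┤ └─┐ ┌─┴───┤
│ │         │   │ │     │
│ ├─╴ ┌───┐ └─┐ │ │ ┌─╴ │
│ │   │   │   │ │ │ │   │
│ ╵ ┌─┤ ╷ └─┐ │ └─┘ │ ╷ │
│   │ │ │   │ │     │ │ │
├─┬─┘ ╵ ├─╴ │ └─────┘ │ │
│ │     │   │         │ │
│ ╵ ╶───┤ ╶─┴─────────┘ │
│       │               │
└───────┴───────────────┘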